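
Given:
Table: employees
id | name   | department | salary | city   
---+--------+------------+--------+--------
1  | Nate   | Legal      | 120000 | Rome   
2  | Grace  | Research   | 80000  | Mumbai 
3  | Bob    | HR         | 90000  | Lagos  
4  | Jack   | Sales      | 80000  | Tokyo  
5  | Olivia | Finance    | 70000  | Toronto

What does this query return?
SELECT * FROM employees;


SELECT * returns all 5 rows with all columns

5 rows:
1, Nate, Legal, 120000, Rome
2, Grace, Research, 80000, Mumbai
3, Bob, HR, 90000, Lagos
4, Jack, Sales, 80000, Tokyo
5, Olivia, Finance, 70000, Toronto


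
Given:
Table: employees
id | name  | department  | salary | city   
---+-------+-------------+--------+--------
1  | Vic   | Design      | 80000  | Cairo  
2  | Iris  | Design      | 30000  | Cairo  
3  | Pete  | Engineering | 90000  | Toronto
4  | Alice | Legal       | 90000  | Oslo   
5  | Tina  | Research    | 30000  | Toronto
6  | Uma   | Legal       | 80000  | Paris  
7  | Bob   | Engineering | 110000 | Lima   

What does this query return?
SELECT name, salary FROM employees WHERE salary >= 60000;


Filtering: salary >= 60000
Matching: 5 rows

5 rows:
Vic, 80000
Pete, 90000
Alice, 90000
Uma, 80000
Bob, 110000


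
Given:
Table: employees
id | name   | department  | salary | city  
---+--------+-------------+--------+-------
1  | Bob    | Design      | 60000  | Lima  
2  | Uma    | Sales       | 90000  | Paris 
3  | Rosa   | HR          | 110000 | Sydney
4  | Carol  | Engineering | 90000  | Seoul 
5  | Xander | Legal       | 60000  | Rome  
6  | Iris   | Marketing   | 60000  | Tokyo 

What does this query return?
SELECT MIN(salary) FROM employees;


Salaries: 60000, 90000, 110000, 90000, 60000, 60000
MIN = 60000

60000


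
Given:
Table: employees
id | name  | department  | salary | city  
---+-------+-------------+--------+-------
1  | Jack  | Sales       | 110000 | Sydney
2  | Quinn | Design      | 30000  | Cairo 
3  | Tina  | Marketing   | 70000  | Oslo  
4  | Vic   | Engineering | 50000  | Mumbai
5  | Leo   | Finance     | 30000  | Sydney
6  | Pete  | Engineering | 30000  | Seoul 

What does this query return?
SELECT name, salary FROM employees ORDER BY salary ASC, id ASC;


Sorting by salary ASC, then id ASC for ties

6 rows:
Quinn, 30000
Leo, 30000
Pete, 30000
Vic, 50000
Tina, 70000
Jack, 110000


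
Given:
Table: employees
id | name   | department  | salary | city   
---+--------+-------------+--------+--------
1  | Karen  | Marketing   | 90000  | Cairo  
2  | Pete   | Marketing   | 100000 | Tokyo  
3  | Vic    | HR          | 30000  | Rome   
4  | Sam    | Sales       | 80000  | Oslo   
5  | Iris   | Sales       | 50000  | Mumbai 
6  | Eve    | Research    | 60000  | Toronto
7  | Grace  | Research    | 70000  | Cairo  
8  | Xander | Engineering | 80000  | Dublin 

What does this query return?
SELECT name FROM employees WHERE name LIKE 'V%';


LIKE 'V%' matches names starting with 'V'
Matching: 1

1 rows:
Vic


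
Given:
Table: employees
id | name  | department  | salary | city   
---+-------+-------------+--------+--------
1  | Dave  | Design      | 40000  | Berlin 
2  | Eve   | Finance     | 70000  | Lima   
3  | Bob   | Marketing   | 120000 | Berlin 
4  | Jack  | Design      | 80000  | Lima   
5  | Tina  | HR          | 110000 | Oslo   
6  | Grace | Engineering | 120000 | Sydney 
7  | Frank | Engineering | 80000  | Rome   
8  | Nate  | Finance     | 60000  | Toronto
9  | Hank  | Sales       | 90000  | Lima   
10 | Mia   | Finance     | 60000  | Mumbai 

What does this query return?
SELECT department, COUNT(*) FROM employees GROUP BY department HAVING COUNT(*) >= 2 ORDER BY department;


Groups with count >= 2:
  Design: 2 -> PASS
  Engineering: 2 -> PASS
  Finance: 3 -> PASS
  HR: 1 -> filtered out
  Marketing: 1 -> filtered out
  Sales: 1 -> filtered out


3 groups:
Design, 2
Engineering, 2
Finance, 3


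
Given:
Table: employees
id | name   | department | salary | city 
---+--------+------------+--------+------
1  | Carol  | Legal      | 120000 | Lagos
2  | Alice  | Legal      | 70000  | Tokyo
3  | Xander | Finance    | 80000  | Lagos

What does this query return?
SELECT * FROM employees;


SELECT * returns all 3 rows with all columns

3 rows:
1, Carol, Legal, 120000, Lagos
2, Alice, Legal, 70000, Tokyo
3, Xander, Finance, 80000, Lagos


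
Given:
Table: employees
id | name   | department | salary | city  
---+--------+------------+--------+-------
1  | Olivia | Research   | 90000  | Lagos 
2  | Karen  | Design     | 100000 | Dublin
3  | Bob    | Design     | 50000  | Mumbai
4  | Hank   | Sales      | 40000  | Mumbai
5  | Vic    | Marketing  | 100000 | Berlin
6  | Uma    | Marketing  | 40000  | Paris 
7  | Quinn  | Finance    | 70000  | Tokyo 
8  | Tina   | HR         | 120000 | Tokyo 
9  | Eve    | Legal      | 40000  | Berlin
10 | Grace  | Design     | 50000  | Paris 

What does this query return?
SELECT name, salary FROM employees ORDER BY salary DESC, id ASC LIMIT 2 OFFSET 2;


Sort by salary DESC (id ASC tiebreak), then skip 2 and take 2
Rows 3 through 4

2 rows:
Vic, 100000
Olivia, 90000


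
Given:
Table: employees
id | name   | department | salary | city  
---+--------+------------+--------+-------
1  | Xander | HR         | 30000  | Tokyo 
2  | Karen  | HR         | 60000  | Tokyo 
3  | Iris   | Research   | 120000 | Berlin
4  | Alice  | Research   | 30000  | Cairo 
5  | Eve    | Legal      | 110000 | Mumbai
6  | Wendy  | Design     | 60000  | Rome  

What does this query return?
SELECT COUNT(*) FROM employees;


COUNT(*) counts all rows

6


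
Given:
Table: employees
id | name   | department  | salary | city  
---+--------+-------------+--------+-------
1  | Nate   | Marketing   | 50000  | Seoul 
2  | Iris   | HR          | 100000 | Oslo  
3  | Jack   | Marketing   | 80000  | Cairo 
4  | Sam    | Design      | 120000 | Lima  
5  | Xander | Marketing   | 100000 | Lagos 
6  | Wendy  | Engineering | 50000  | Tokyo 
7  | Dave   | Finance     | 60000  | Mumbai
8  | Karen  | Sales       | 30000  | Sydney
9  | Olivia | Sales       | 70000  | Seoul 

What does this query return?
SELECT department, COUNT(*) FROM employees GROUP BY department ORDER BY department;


Assigning each row to its department group:
  Nate -> Marketing
  Iris -> HR
  Jack -> Marketing
  Sam -> Design
  Xander -> Marketing
  Wendy -> Engineering
  Dave -> Finance
  Karen -> Sales
  Olivia -> Sales


6 groups:
Design, 1
Engineering, 1
Finance, 1
HR, 1
Marketing, 3
Sales, 2


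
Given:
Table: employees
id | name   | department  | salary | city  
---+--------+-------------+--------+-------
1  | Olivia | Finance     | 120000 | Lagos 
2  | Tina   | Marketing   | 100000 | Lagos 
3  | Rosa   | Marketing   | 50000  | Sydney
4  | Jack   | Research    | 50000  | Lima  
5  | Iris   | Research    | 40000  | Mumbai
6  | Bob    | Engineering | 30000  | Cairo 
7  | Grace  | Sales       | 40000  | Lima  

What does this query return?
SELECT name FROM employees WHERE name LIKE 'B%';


LIKE 'B%' matches names starting with 'B'
Matching: 1

1 rows:
Bob


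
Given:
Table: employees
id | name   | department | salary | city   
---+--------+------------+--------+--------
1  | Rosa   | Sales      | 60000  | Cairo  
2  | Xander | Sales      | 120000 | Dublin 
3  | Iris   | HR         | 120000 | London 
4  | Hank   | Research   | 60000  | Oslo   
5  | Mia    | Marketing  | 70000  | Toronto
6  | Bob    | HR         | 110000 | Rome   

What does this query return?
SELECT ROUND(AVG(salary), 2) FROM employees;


SUM(salary) = 540000
COUNT = 6
ROUND(AVG, 2) = ROUND(540000 / 6, 2) = 90000.0

90000.0


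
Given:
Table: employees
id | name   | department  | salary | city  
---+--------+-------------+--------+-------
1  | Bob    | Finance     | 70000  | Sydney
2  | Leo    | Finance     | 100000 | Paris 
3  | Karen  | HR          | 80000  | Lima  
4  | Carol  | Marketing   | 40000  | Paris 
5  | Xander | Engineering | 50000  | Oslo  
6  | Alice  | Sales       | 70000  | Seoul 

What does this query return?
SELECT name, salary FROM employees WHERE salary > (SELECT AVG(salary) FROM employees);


Subquery: AVG(salary) = 68333.33
Filtering: salary > 68333.33
  Bob (70000) -> MATCH
  Leo (100000) -> MATCH
  Karen (80000) -> MATCH
  Alice (70000) -> MATCH


4 rows:
Bob, 70000
Leo, 100000
Karen, 80000
Alice, 70000


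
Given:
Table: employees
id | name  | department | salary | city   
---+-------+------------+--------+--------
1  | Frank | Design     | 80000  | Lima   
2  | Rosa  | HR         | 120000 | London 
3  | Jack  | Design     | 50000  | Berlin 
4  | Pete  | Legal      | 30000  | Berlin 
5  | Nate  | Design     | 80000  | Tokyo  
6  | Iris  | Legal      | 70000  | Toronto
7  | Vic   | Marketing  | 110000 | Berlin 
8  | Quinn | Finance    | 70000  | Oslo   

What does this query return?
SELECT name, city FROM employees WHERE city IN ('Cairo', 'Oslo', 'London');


Filtering: city IN ('Cairo', 'Oslo', 'London')
Matching: 2 rows

2 rows:
Rosa, London
Quinn, Oslo


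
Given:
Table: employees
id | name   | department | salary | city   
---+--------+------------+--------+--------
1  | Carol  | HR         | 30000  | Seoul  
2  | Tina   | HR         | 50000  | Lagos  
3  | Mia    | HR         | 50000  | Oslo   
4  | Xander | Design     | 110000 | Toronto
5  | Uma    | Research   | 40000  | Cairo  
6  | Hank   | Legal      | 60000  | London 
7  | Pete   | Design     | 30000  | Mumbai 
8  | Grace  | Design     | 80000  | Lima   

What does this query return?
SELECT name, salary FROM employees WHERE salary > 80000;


Filtering: salary > 80000
Matching: 1 rows

1 rows:
Xander, 110000


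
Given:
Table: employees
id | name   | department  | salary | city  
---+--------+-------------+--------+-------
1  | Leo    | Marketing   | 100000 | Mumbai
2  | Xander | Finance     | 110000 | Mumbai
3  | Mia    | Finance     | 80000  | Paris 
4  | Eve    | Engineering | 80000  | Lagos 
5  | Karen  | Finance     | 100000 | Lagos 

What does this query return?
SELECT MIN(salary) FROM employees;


Salaries: 100000, 110000, 80000, 80000, 100000
MIN = 80000

80000


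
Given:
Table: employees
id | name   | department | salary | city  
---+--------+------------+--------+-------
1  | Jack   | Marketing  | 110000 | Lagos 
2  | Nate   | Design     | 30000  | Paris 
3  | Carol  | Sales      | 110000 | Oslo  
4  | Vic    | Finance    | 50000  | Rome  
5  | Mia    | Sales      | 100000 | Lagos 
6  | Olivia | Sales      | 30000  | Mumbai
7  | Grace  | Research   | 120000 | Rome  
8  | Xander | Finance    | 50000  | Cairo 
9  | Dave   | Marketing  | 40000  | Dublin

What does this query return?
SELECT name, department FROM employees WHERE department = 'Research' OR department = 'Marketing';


Filtering: department = 'Research' OR 'Marketing'
Matching: 3 rows

3 rows:
Jack, Marketing
Grace, Research
Dave, Marketing


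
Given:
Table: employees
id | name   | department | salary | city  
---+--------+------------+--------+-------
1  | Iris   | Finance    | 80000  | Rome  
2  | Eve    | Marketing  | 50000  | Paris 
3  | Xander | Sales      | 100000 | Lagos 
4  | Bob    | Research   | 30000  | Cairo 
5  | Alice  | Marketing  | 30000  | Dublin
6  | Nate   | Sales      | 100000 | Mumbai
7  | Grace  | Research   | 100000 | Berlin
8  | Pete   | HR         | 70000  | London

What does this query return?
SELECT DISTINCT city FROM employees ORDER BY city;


All 'city' values (row order): Rome, Paris, Lagos, Cairo, Dublin, Mumbai, Berlin, London
Removing duplicates leaves 8 unique value(s).

8 values:
Berlin
Cairo
Dublin
Lagos
London
Mumbai
Paris
Rome


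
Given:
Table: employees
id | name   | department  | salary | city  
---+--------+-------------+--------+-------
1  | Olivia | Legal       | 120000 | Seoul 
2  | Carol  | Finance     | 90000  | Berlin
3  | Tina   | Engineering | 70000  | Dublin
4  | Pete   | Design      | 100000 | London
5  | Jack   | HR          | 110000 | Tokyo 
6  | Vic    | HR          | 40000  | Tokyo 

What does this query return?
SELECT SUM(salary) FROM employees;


SUM(salary) = 120000 + 90000 + 70000 + 100000 + 110000 + 40000 = 530000

530000


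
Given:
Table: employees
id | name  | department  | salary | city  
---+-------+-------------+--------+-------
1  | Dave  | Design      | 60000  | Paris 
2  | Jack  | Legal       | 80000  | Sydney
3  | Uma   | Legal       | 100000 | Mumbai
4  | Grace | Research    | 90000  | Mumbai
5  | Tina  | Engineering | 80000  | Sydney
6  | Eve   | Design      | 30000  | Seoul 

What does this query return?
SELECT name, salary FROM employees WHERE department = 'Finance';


Filtering: department = 'Finance'
Matching rows: 0

Empty result set (0 rows)


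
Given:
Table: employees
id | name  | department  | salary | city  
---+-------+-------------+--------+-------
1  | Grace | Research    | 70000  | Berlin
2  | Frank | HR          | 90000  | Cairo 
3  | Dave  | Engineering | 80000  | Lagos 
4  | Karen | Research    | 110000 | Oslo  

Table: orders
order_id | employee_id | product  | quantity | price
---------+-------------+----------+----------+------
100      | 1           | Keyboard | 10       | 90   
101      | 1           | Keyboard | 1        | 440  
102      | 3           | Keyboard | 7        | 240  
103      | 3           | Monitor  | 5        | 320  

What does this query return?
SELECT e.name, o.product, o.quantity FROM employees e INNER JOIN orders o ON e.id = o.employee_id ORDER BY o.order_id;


Joining employees.id = orders.employee_id:
  employee Grace (id=1) -> order Keyboard
  employee Grace (id=1) -> order Keyboard
  employee Dave (id=3) -> order Keyboard
  employee Dave (id=3) -> order Monitor


4 rows:
Grace, Keyboard, 10
Grace, Keyboard, 1
Dave, Keyboard, 7
Dave, Monitor, 5


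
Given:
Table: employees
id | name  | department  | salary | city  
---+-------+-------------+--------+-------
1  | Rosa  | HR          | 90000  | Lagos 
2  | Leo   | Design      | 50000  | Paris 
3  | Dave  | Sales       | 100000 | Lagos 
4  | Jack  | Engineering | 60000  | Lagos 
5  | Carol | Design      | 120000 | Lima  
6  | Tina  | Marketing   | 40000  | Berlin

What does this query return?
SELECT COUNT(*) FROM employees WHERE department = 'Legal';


Counting rows where department = 'Legal'


0


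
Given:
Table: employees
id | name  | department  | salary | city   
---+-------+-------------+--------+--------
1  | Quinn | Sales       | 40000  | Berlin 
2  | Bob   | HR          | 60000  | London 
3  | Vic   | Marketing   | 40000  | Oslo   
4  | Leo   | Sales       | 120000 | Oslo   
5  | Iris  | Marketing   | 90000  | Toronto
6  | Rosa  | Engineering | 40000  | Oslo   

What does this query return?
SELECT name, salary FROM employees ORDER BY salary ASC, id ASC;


Sorting by salary ASC, then id ASC for ties

6 rows:
Quinn, 40000
Vic, 40000
Rosa, 40000
Bob, 60000
Iris, 90000
Leo, 120000


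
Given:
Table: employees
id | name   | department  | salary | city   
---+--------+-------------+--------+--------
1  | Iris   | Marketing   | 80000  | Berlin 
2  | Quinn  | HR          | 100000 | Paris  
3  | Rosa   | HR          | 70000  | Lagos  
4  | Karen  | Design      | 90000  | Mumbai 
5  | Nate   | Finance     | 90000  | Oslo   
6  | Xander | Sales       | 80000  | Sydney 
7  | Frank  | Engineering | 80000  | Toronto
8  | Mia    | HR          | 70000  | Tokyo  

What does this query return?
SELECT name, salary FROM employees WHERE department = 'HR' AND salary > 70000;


Filtering: department = 'HR' AND salary > 70000
Matching: 1 rows

1 rows:
Quinn, 100000


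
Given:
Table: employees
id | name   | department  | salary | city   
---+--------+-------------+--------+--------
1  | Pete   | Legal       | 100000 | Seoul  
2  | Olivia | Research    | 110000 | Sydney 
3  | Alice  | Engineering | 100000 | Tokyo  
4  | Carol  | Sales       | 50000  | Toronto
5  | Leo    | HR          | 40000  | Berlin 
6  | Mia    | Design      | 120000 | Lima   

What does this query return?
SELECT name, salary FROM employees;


Projecting columns: name, salary

6 rows:
Pete, 100000
Olivia, 110000
Alice, 100000
Carol, 50000
Leo, 40000
Mia, 120000


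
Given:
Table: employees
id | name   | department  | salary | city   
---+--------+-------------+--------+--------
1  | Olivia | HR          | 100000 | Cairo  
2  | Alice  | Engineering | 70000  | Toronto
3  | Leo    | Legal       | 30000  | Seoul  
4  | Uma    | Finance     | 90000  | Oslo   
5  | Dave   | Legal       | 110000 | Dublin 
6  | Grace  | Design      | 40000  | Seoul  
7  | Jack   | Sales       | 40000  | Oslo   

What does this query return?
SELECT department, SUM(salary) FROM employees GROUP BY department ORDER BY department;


Summing salary within each department:
  Design: 40000 = 40000
  Engineering: 70000 = 70000
  Finance: 90000 = 90000
  HR: 100000 = 100000
  Legal: 30000 + 110000 = 140000
  Sales: 40000 = 40000


6 groups:
Design, 40000
Engineering, 70000
Finance, 90000
HR, 100000
Legal, 140000
Sales, 40000


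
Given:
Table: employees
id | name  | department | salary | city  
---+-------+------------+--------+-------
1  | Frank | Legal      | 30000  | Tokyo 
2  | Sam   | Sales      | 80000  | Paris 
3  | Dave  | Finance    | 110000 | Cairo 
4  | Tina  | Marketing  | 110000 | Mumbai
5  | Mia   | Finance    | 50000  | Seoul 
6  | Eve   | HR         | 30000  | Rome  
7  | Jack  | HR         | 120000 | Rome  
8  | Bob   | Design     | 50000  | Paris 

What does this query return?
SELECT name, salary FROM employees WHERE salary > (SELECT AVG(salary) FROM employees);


Subquery: AVG(salary) = 72500.0
Filtering: salary > 72500.0
  Sam (80000) -> MATCH
  Dave (110000) -> MATCH
  Tina (110000) -> MATCH
  Jack (120000) -> MATCH


4 rows:
Sam, 80000
Dave, 110000
Tina, 110000
Jack, 120000


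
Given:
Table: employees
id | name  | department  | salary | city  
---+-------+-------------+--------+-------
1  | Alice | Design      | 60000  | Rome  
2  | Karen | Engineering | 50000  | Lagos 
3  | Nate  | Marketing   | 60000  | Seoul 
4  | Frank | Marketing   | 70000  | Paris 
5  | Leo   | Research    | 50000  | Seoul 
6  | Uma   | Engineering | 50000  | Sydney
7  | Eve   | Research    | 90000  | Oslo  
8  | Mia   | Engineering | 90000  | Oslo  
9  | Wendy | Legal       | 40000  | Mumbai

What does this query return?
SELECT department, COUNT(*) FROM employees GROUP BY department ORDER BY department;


Assigning each row to its department group:
  Alice -> Design
  Karen -> Engineering
  Nate -> Marketing
  Frank -> Marketing
  Leo -> Research
  Uma -> Engineering
  Eve -> Research
  Mia -> Engineering
  Wendy -> Legal


5 groups:
Design, 1
Engineering, 3
Legal, 1
Marketing, 2
Research, 2


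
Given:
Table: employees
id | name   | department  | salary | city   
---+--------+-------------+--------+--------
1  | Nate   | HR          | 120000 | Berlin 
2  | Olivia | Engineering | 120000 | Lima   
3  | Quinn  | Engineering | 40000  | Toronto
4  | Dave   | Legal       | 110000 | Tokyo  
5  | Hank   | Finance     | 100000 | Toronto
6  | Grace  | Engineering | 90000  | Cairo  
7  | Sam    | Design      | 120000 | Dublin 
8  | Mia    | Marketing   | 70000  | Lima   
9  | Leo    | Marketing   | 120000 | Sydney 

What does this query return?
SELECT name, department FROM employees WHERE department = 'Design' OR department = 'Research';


Filtering: department = 'Design' OR 'Research'
Matching: 1 rows

1 rows:
Sam, Design


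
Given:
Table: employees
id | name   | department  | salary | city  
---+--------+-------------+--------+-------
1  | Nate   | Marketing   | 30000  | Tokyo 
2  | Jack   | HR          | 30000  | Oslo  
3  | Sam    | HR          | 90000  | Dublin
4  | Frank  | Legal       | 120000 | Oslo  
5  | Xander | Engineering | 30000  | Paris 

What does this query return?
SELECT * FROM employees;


SELECT * returns all 5 rows with all columns

5 rows:
1, Nate, Marketing, 30000, Tokyo
2, Jack, HR, 30000, Oslo
3, Sam, HR, 90000, Dublin
4, Frank, Legal, 120000, Oslo
5, Xander, Engineering, 30000, Paris


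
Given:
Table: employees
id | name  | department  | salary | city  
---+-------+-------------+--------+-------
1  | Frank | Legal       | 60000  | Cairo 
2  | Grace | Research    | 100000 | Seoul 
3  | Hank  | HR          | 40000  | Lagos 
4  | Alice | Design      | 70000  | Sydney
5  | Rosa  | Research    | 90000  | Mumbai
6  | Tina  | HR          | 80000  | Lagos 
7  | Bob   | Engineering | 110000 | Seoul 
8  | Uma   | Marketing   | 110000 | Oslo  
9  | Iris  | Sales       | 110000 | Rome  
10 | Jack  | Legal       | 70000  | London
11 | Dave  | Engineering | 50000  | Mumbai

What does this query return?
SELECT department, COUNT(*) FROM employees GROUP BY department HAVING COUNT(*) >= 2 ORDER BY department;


Groups with count >= 2:
  Engineering: 2 -> PASS
  HR: 2 -> PASS
  Legal: 2 -> PASS
  Research: 2 -> PASS
  Design: 1 -> filtered out
  Marketing: 1 -> filtered out
  Sales: 1 -> filtered out


4 groups:
Engineering, 2
HR, 2
Legal, 2
Research, 2


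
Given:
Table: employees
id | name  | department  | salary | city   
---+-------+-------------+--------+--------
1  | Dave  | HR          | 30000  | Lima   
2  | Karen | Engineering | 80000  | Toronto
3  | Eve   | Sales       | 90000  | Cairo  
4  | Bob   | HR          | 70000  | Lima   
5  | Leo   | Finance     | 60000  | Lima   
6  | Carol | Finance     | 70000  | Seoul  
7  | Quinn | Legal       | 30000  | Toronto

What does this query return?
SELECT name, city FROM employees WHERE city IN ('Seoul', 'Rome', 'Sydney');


Filtering: city IN ('Seoul', 'Rome', 'Sydney')
Matching: 1 rows

1 rows:
Carol, Seoul


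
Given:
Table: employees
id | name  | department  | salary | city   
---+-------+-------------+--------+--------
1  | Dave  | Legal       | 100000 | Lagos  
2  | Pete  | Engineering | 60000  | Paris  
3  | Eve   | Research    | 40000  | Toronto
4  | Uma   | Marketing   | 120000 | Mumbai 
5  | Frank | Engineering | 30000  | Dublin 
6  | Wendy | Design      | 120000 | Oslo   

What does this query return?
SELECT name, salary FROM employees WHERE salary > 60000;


Filtering: salary > 60000
Matching: 3 rows

3 rows:
Dave, 100000
Uma, 120000
Wendy, 120000


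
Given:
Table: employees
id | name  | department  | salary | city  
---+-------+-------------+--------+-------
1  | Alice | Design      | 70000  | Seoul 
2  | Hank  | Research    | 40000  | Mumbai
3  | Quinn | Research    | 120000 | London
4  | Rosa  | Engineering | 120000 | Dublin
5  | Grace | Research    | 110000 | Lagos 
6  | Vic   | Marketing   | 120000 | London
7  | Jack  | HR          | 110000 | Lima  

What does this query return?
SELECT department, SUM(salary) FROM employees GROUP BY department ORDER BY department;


Summing salary within each department:
  Design: 70000 = 70000
  Engineering: 120000 = 120000
  HR: 110000 = 110000
  Marketing: 120000 = 120000
  Research: 40000 + 120000 + 110000 = 270000


5 groups:
Design, 70000
Engineering, 120000
HR, 110000
Marketing, 120000
Research, 270000


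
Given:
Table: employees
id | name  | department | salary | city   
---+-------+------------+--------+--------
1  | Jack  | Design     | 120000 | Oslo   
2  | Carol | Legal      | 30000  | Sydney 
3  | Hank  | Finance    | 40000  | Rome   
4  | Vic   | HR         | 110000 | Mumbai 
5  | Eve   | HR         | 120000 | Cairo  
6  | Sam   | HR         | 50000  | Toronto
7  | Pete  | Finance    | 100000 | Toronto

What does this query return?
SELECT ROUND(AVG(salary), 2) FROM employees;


SUM(salary) = 570000
COUNT = 7
ROUND(AVG, 2) = ROUND(570000 / 7, 2) = 81428.57

81428.57


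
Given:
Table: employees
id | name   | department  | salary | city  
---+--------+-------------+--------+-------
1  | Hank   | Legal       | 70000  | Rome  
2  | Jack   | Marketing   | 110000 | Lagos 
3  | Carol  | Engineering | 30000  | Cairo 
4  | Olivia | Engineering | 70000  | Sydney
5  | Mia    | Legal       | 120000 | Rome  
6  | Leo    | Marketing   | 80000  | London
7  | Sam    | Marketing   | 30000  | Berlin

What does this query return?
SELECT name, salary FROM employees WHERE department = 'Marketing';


Filtering: department = 'Marketing'
Matching rows: 3

3 rows:
Jack, 110000
Leo, 80000
Sam, 30000


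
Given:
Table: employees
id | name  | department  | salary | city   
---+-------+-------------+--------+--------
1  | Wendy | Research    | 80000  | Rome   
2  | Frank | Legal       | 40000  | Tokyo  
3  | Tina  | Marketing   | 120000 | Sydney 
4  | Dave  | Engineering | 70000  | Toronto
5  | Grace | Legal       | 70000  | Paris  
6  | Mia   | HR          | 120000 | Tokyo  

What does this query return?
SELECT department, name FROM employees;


Projecting columns: department, name

6 rows:
Research, Wendy
Legal, Frank
Marketing, Tina
Engineering, Dave
Legal, Grace
HR, Mia


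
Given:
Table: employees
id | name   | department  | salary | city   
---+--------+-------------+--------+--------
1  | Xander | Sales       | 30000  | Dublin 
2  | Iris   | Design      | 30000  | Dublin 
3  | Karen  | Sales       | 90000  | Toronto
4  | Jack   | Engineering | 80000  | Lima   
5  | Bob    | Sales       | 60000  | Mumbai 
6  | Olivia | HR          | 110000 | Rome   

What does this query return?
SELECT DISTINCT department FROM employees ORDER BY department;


All 'department' values (row order): Sales, Design, Sales, Engineering, Sales, HR
Removing duplicates leaves 4 unique value(s).

4 values:
Design
Engineering
HR
Sales


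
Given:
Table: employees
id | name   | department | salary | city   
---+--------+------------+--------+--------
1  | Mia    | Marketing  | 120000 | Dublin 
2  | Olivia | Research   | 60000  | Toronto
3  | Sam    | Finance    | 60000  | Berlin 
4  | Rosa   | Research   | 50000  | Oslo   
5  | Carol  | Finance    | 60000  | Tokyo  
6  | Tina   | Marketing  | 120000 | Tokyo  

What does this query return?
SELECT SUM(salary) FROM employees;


SUM(salary) = 120000 + 60000 + 60000 + 50000 + 60000 + 120000 = 470000

470000


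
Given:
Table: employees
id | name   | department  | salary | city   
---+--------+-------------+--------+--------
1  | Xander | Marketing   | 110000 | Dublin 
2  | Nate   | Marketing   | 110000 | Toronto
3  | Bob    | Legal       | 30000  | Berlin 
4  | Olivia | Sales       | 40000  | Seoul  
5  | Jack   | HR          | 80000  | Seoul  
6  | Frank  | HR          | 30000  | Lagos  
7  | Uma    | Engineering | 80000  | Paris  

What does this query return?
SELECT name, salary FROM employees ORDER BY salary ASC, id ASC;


Sorting by salary ASC, then id ASC for ties

7 rows:
Bob, 30000
Frank, 30000
Olivia, 40000
Jack, 80000
Uma, 80000
Xander, 110000
Nate, 110000


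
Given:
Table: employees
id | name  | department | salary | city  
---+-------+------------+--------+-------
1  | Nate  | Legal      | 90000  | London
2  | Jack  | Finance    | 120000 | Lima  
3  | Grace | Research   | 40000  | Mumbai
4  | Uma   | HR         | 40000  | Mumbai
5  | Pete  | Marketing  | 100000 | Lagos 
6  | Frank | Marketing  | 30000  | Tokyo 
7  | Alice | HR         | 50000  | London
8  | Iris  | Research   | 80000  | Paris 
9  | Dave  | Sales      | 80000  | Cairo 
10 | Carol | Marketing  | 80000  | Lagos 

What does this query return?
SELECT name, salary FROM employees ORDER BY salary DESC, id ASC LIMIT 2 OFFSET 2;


Sort by salary DESC (id ASC tiebreak), then skip 2 and take 2
Rows 3 through 4

2 rows:
Nate, 90000
Iris, 80000


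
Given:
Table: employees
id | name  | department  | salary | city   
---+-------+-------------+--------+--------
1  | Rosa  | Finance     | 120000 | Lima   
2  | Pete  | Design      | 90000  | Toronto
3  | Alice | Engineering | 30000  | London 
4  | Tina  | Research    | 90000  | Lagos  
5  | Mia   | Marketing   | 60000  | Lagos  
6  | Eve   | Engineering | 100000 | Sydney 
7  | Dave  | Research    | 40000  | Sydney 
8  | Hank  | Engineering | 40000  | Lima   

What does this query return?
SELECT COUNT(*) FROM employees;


COUNT(*) counts all rows

8


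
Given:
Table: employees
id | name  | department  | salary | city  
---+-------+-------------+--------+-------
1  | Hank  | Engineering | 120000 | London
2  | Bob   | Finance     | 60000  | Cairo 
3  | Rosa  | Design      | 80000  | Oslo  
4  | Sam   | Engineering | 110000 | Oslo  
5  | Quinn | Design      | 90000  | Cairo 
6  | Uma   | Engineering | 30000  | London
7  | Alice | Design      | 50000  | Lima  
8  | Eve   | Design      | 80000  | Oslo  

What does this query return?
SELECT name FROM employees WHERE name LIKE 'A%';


LIKE 'A%' matches names starting with 'A'
Matching: 1

1 rows:
Alice


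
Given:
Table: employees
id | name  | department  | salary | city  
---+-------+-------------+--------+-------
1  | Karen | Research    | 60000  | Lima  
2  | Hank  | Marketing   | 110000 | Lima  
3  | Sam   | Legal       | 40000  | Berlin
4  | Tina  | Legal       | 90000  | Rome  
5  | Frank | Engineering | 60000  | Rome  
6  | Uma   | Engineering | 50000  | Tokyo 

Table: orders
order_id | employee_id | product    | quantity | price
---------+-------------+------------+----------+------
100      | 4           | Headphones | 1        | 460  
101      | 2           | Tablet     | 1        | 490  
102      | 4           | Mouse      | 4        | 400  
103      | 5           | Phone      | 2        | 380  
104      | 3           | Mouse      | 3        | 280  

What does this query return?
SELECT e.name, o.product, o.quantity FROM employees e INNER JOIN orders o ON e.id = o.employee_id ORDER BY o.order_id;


Joining employees.id = orders.employee_id:
  employee Tina (id=4) -> order Headphones
  employee Hank (id=2) -> order Tablet
  employee Tina (id=4) -> order Mouse
  employee Frank (id=5) -> order Phone
  employee Sam (id=3) -> order Mouse


5 rows:
Tina, Headphones, 1
Hank, Tablet, 1
Tina, Mouse, 4
Frank, Phone, 2
Sam, Mouse, 3


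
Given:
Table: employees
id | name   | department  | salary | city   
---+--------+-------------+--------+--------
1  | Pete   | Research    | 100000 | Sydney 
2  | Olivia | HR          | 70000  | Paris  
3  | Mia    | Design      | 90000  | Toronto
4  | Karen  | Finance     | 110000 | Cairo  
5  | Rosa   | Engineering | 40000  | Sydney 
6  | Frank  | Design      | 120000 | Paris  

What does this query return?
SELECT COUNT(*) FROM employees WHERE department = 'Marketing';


Counting rows where department = 'Marketing'


0


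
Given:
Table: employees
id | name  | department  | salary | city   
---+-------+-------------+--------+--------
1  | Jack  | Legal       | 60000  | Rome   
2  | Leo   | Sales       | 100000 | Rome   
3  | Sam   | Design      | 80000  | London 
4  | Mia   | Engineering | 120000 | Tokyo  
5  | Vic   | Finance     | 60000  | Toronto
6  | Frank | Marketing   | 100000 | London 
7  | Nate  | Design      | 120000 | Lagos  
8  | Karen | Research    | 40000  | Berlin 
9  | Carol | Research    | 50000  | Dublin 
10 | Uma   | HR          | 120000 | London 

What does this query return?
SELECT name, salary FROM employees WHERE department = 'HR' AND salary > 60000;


Filtering: department = 'HR' AND salary > 60000
Matching: 1 rows

1 rows:
Uma, 120000


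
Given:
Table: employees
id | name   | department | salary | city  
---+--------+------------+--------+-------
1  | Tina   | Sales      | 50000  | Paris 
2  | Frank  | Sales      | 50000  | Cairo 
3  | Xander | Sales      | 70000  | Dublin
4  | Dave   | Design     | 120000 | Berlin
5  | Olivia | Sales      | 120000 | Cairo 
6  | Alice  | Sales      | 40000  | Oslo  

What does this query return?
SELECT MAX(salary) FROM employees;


Salaries: 50000, 50000, 70000, 120000, 120000, 40000
MAX = 120000

120000


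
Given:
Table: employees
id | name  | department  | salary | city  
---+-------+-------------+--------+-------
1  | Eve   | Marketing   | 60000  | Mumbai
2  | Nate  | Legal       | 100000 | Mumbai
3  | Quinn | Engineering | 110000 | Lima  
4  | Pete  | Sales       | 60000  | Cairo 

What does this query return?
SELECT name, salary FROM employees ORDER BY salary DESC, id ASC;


Sorting by salary DESC, then id ASC for ties

4 rows:
Quinn, 110000
Nate, 100000
Eve, 60000
Pete, 60000


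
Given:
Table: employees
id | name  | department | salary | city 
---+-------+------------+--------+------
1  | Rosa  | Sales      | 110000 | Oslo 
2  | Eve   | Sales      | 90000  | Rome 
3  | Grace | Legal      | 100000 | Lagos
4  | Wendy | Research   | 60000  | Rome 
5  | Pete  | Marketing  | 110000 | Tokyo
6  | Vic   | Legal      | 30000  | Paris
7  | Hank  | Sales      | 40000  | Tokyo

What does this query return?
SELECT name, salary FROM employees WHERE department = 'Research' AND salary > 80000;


Filtering: department = 'Research' AND salary > 80000
Matching: 0 rows

Empty result set (0 rows)


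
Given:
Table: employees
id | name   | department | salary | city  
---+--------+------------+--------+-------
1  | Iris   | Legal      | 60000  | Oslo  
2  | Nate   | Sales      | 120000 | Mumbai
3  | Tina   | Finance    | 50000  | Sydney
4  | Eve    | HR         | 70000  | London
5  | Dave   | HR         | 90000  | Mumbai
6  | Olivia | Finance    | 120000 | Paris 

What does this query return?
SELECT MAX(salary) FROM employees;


Salaries: 60000, 120000, 50000, 70000, 90000, 120000
MAX = 120000

120000


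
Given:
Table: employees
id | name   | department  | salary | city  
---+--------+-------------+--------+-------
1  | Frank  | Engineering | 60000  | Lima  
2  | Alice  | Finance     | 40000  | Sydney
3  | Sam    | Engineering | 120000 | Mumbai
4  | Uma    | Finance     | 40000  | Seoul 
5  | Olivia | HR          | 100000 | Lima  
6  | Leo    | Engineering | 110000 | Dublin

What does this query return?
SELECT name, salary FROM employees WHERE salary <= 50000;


Filtering: salary <= 50000
Matching: 2 rows

2 rows:
Alice, 40000
Uma, 40000


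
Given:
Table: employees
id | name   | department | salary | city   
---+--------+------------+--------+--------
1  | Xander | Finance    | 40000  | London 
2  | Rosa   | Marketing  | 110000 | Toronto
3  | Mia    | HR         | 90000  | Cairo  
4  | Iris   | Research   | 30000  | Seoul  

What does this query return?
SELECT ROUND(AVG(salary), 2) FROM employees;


SUM(salary) = 270000
COUNT = 4
ROUND(AVG, 2) = ROUND(270000 / 4, 2) = 67500.0

67500.0


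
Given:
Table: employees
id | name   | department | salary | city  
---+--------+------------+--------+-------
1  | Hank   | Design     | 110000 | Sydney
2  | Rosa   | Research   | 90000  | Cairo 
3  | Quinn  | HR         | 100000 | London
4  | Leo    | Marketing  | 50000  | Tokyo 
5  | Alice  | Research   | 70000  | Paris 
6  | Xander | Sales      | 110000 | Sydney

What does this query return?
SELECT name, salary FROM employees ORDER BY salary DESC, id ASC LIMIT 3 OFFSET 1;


Sort by salary DESC (id ASC tiebreak), then skip 1 and take 3
Rows 2 through 4

3 rows:
Xander, 110000
Quinn, 100000
Rosa, 90000


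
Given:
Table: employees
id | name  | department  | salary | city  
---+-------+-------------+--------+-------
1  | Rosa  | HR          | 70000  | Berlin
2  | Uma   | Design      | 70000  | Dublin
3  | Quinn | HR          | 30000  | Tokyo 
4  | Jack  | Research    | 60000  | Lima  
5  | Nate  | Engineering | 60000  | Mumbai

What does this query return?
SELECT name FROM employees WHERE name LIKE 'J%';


LIKE 'J%' matches names starting with 'J'
Matching: 1

1 rows:
Jack


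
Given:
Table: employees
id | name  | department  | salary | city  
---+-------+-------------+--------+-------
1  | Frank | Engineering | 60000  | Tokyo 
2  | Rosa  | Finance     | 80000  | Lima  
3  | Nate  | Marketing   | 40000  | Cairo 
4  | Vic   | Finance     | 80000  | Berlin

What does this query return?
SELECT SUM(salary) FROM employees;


SUM(salary) = 60000 + 80000 + 40000 + 80000 = 260000

260000


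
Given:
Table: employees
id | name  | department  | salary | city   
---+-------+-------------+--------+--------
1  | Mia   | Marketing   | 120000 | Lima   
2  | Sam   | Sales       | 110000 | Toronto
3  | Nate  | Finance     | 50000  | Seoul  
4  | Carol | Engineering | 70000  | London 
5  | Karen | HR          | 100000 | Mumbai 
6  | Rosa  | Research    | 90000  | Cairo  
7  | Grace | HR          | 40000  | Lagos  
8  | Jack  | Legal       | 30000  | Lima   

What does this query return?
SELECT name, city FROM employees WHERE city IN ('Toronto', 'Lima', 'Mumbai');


Filtering: city IN ('Toronto', 'Lima', 'Mumbai')
Matching: 4 rows

4 rows:
Mia, Lima
Sam, Toronto
Karen, Mumbai
Jack, Lima


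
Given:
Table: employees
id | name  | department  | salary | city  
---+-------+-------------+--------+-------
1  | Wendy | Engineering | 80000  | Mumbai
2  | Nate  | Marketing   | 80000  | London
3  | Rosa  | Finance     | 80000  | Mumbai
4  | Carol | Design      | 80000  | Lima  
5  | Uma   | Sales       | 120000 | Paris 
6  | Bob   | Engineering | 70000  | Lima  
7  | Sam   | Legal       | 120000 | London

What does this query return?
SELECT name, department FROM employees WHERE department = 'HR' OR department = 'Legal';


Filtering: department = 'HR' OR 'Legal'
Matching: 1 rows

1 rows:
Sam, Legal


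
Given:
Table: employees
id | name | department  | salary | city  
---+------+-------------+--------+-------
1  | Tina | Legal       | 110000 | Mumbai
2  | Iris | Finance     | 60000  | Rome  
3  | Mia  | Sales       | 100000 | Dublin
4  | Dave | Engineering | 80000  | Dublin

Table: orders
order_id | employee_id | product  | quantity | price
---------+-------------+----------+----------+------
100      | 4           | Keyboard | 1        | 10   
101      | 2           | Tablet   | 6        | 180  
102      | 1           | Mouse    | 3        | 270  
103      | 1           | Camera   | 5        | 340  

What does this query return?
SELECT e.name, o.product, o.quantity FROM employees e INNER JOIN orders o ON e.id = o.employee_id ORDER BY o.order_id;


Joining employees.id = orders.employee_id:
  employee Dave (id=4) -> order Keyboard
  employee Iris (id=2) -> order Tablet
  employee Tina (id=1) -> order Mouse
  employee Tina (id=1) -> order Camera


4 rows:
Dave, Keyboard, 1
Iris, Tablet, 6
Tina, Mouse, 3
Tina, Camera, 5


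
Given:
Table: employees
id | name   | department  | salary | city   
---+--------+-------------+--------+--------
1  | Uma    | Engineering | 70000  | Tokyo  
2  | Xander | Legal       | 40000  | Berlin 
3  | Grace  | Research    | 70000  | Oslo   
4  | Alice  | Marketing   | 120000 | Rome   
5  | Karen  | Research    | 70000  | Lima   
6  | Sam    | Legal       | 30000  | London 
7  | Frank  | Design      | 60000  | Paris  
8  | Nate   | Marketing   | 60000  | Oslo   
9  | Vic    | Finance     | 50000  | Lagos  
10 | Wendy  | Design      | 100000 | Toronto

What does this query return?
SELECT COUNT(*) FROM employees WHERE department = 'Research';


Counting rows where department = 'Research'
  Grace -> MATCH
  Karen -> MATCH


2


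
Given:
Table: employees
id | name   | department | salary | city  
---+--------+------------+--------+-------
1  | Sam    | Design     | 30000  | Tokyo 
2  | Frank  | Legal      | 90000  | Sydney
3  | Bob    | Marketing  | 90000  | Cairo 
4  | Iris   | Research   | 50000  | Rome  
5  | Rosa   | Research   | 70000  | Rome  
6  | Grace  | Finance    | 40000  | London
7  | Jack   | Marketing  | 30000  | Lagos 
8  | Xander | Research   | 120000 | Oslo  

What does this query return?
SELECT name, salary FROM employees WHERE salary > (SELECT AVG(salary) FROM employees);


Subquery: AVG(salary) = 65000.0
Filtering: salary > 65000.0
  Frank (90000) -> MATCH
  Bob (90000) -> MATCH
  Rosa (70000) -> MATCH
  Xander (120000) -> MATCH


4 rows:
Frank, 90000
Bob, 90000
Rosa, 70000
Xander, 120000


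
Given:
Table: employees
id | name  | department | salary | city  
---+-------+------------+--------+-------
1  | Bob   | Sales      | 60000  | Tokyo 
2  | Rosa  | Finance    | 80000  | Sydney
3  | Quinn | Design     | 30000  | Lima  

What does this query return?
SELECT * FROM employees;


SELECT * returns all 3 rows with all columns

3 rows:
1, Bob, Sales, 60000, Tokyo
2, Rosa, Finance, 80000, Sydney
3, Quinn, Design, 30000, Lima


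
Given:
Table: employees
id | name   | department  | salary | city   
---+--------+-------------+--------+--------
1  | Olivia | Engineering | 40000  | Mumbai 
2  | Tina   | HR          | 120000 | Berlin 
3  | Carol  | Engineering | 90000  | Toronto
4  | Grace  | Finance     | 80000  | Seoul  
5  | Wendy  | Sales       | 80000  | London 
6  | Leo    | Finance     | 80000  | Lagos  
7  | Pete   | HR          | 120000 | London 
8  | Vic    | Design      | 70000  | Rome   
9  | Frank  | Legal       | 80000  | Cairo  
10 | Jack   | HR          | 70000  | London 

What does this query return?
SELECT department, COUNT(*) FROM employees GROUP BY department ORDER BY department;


Assigning each row to its department group:
  Olivia -> Engineering
  Tina -> HR
  Carol -> Engineering
  Grace -> Finance
  Wendy -> Sales
  Leo -> Finance
  Pete -> HR
  Vic -> Design
  Frank -> Legal
  Jack -> HR


6 groups:
Design, 1
Engineering, 2
Finance, 2
HR, 3
Legal, 1
Sales, 1
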